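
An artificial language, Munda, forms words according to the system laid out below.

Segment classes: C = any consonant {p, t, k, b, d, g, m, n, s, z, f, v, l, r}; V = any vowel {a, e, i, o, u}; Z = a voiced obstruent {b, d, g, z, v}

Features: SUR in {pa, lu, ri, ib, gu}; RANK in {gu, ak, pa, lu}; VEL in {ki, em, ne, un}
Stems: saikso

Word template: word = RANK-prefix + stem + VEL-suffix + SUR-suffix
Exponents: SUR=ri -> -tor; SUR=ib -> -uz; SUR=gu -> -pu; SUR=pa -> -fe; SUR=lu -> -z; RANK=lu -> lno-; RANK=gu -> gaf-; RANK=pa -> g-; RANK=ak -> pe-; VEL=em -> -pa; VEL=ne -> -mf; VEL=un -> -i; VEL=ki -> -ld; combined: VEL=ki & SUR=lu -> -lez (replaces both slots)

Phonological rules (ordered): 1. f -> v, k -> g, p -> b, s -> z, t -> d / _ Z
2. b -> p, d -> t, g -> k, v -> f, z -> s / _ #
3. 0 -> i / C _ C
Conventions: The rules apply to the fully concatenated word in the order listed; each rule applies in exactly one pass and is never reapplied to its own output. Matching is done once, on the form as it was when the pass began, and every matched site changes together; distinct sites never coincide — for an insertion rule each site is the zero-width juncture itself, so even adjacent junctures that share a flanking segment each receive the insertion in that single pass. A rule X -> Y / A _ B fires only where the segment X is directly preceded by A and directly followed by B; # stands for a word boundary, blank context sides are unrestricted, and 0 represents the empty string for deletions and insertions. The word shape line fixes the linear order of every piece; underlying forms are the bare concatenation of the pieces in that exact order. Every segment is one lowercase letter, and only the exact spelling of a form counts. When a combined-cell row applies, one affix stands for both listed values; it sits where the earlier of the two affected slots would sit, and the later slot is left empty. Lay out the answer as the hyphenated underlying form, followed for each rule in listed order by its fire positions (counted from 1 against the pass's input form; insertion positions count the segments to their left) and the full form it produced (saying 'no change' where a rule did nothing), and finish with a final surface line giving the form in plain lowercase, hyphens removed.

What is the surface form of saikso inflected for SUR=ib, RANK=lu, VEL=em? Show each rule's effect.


underlying: lno-saikso-pa-uz
1. f -> v, k -> g, p -> b, s -> z, t -> d / _ Z: no change
2. b -> p, d -> t, g -> k, v -> f, z -> s / _ #: fires at position(s) 13: lnosaiksopaus
3. 0 -> i / C _ C: inserts after position(s) 1, 7: linosaikisopaus
surface: linosaikisopaus


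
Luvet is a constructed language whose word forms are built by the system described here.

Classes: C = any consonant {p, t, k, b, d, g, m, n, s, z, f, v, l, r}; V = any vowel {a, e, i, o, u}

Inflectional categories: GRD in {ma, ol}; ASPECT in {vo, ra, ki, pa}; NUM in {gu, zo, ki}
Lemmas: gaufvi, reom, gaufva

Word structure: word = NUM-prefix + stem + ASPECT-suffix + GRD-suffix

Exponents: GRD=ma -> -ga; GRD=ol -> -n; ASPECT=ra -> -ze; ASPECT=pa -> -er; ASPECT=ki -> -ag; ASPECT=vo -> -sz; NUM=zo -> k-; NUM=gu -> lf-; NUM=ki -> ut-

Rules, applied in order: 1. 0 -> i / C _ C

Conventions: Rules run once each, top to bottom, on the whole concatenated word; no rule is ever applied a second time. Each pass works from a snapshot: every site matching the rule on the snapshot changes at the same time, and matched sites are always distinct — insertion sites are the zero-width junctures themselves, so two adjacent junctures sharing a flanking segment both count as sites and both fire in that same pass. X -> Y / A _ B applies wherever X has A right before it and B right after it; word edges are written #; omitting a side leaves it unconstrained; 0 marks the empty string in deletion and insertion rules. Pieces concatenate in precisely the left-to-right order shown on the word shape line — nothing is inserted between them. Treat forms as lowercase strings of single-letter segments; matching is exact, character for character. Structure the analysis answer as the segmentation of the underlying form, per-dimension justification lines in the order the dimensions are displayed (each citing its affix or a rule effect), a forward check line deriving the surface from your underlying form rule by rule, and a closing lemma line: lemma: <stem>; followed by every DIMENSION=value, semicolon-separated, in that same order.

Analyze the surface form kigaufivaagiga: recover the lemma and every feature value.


underlying: k-gaufva-ag-ga
GRD=ma - signalled by the affix -ga
ASPECT=ki - signalled by the affix -ag
NUM=zo - signalled by the affix k-
check: kgaufvaagga -> kigaufivaagiga
lemma: gaufva; GRD=ma; ASPECT=ki; NUM=zo


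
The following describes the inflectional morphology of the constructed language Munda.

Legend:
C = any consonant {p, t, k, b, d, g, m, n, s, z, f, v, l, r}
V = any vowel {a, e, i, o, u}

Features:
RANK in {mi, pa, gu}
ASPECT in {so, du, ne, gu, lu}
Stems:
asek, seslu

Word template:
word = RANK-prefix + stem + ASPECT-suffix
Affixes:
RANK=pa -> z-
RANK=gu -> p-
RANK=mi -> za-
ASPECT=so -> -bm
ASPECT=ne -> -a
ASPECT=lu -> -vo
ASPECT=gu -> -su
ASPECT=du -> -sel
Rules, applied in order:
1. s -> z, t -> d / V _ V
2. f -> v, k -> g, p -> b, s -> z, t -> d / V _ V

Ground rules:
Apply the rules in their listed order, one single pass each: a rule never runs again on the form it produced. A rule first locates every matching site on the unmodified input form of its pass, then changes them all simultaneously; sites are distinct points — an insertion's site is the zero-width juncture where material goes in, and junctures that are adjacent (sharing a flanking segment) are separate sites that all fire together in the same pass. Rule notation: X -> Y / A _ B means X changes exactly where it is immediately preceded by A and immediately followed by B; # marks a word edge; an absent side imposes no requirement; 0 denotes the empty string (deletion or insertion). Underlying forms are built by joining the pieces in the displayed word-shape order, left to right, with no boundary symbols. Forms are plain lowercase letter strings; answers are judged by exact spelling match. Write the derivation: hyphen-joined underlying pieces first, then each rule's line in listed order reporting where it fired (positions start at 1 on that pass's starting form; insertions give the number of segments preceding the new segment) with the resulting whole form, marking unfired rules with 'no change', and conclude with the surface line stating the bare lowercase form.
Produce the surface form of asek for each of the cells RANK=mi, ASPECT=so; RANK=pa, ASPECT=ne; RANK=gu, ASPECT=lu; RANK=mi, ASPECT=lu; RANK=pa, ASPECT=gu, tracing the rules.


cell RANK=mi, ASPECT=so:
underlying: za-asek-bm
1. s -> z, t -> d / V _ V: fires at position(s) 4: zaazekbm
2. f -> v, k -> g, p -> b, s -> z, t -> d / V _ V: no change
surface: zaazekbm

cell RANK=pa, ASPECT=ne:
underlying: z-asek-a
1. s -> z, t -> d / V _ V: fires at position(s) 3: zazeka
2. f -> v, k -> g, p -> b, s -> z, t -> d / V _ V: fires at position(s) 5: zazega
surface: zazega

cell RANK=gu, ASPECT=lu:
underlying: p-asek-vo
1. s -> z, t -> d / V _ V: fires at position(s) 3: pazekvo
2. f -> v, k -> g, p -> b, s -> z, t -> d / V _ V: no change
surface: pazekvo

cell RANK=mi, ASPECT=lu:
underlying: za-asek-vo
1. s -> z, t -> d / V _ V: fires at position(s) 4: zaazekvo
2. f -> v, k -> g, p -> b, s -> z, t -> d / V _ V: no change
surface: zaazekvo

cell RANK=pa, ASPECT=gu:
underlying: z-asek-su
1. s -> z, t -> d / V _ V: fires at position(s) 3: zazeksu
2. f -> v, k -> g, p -> b, s -> z, t -> d / V _ V: no change
surface: zazeksu


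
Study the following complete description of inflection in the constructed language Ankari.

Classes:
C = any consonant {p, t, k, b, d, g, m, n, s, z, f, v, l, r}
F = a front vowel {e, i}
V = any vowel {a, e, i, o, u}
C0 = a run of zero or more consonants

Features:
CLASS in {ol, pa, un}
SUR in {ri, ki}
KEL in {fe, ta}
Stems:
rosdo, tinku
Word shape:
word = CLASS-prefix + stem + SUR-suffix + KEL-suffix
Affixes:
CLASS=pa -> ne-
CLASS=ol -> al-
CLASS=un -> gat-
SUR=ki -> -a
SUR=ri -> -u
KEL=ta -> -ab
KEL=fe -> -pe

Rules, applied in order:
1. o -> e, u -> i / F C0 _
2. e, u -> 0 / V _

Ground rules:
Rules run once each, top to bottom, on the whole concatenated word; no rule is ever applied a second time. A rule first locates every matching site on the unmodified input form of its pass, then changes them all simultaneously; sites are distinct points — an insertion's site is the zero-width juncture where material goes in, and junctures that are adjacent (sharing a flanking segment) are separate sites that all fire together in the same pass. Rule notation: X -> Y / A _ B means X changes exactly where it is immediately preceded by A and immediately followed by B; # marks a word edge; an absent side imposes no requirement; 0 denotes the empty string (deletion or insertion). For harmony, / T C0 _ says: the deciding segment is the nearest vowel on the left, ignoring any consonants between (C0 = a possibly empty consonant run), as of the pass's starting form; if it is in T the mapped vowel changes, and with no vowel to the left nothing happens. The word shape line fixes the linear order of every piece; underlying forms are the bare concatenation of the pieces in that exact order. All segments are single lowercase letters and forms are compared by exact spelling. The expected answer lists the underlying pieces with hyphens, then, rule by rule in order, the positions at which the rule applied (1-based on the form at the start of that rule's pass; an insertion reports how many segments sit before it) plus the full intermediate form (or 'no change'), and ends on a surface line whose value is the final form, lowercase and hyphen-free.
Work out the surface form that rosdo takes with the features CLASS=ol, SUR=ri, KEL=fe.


underlying: al-rosdo-u-pe
1. o -> e, u -> i / F C0 _: no change
2. e, u -> 0 / V _: fires at position(s) 8: alrosdope
surface: alrosdope


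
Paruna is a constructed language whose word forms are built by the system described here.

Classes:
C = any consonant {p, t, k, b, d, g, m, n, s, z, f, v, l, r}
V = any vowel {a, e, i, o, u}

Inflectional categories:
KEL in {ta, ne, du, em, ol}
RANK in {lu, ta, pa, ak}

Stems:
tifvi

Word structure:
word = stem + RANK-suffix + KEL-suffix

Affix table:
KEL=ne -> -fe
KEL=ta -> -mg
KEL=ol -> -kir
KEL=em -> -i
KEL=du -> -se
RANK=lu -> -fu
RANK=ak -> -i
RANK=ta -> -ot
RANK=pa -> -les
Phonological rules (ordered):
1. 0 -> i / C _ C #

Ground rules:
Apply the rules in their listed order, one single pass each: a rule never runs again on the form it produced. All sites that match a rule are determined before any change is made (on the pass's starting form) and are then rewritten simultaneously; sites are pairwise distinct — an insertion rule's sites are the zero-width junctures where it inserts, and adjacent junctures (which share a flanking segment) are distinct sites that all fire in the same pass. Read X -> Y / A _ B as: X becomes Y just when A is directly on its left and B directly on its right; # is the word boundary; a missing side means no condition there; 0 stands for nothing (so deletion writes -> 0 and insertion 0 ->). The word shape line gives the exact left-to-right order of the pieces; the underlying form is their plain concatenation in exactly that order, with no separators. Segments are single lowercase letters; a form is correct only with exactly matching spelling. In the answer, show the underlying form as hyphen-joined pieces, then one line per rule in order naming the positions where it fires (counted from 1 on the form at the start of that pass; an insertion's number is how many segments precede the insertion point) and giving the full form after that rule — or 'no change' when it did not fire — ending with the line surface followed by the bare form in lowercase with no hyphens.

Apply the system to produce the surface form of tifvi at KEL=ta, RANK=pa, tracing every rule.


underlying: tifvi-les-mg
1. 0 -> i / C _ C #: inserts after position(s) 9: tifvilesmig
surface: tifvilesmig


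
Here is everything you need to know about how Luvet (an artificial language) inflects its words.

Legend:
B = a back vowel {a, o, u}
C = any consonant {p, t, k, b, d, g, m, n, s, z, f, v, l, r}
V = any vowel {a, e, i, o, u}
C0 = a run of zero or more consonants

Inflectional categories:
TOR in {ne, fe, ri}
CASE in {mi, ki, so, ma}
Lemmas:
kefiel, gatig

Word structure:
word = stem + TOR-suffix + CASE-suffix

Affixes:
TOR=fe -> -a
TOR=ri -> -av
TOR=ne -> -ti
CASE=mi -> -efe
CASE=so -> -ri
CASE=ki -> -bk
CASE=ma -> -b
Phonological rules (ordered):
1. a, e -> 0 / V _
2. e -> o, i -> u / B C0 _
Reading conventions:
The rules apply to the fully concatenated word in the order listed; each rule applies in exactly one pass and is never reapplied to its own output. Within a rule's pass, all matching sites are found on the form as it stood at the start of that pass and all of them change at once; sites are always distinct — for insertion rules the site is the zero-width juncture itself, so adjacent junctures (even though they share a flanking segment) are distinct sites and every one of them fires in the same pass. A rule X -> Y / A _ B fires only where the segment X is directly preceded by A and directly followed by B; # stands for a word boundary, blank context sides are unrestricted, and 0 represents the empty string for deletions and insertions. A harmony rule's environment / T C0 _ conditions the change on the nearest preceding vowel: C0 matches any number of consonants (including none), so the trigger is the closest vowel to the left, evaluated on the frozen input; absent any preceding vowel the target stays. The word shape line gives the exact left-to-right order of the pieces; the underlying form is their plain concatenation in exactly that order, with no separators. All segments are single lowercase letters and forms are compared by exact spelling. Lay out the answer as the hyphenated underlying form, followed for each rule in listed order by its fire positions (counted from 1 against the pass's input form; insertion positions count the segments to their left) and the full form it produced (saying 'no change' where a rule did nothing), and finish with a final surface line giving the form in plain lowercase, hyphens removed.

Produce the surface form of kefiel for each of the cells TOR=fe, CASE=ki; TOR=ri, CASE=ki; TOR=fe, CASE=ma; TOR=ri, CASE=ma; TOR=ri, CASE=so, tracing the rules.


cell TOR=fe, CASE=ki:
underlying: kefiel-a-bk
1. a, e -> 0 / V _: fires at position(s) 5: kefilabk
2. e -> o, i -> u / B C0 _: no change
surface: kefilabk

cell TOR=ri, CASE=ki:
underlying: kefiel-av-bk
1. a, e -> 0 / V _: fires at position(s) 5: kefilavbk
2. e -> o, i -> u / B C0 _: no change
surface: kefilavbk

cell TOR=fe, CASE=ma:
underlying: kefiel-a-b
1. a, e -> 0 / V _: fires at position(s) 5: kefilab
2. e -> o, i -> u / B C0 _: no change
surface: kefilab

cell TOR=ri, CASE=ma:
underlying: kefiel-av-b
1. a, e -> 0 / V _: fires at position(s) 5: kefilavb
2. e -> o, i -> u / B C0 _: no change
surface: kefilavb

cell TOR=ri, CASE=so:
underlying: kefiel-av-ri
1. a, e -> 0 / V _: fires at position(s) 5: kefilavri
2. e -> o, i -> u / B C0 _: fires at position(s) 9: kefilavru
surface: kefilavru


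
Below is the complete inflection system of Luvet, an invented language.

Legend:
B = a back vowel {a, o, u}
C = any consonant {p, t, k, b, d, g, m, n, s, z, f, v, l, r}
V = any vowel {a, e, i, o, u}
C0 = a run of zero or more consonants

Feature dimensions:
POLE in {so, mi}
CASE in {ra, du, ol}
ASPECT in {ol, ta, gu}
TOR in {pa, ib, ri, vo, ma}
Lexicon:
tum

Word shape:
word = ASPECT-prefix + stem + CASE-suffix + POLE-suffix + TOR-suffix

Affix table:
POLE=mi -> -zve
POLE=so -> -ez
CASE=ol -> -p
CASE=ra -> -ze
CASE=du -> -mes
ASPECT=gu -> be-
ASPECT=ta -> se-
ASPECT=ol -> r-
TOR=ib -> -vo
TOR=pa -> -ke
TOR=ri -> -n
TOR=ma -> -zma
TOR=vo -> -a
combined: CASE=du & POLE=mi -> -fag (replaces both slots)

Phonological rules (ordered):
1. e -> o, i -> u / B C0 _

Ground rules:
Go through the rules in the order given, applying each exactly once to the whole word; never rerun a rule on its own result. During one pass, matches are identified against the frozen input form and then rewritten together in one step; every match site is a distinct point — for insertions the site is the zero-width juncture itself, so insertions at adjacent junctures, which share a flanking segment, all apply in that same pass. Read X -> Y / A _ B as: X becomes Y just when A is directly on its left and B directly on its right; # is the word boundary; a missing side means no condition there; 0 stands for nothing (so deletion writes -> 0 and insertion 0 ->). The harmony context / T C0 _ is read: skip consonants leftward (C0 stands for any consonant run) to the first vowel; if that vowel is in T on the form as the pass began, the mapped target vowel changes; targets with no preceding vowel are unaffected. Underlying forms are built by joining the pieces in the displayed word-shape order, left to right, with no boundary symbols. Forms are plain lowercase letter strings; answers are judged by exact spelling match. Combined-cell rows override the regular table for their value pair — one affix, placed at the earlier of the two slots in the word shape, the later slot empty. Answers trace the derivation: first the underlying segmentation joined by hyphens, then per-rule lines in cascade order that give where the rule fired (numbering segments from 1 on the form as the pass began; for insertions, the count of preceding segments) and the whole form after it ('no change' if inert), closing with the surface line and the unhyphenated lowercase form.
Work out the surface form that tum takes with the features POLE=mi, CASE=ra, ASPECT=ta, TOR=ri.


underlying: se-tum-ze-zve-n
1. e -> o, i -> u / B C0 _: fires at position(s) 7: setumzozven
surface: setumzozven


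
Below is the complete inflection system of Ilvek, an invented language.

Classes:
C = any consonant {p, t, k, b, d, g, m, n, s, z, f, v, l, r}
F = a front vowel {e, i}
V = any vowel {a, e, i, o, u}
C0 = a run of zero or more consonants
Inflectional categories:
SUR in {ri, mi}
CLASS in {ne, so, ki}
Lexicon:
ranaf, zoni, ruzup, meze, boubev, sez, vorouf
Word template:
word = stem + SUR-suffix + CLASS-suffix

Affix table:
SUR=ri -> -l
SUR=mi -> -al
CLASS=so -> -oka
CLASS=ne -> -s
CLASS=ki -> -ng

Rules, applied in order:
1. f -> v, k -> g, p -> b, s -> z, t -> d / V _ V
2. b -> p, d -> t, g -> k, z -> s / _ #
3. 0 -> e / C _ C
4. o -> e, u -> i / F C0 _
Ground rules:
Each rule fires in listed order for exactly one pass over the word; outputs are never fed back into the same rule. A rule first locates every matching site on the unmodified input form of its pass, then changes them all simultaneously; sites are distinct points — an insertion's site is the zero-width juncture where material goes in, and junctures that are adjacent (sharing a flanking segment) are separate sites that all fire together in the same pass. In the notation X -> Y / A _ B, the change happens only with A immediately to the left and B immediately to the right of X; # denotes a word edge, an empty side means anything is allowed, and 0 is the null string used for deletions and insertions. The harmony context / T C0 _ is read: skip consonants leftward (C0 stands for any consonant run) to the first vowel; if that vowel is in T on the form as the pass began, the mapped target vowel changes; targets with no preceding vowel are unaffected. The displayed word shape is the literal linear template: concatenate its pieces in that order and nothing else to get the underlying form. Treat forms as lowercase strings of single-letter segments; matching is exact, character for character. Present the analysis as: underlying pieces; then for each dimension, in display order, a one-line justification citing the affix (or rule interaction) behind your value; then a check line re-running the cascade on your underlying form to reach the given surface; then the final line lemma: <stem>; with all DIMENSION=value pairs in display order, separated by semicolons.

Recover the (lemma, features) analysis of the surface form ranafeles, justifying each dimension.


underlying: ranaf-l-s
SUR=ri - signalled by the affix -l
CLASS=ne - signalled by the affix -s
check: ranafls -> ranafls -> ranafls -> ranafeles -> ranafeles
lemma: ranaf; SUR=ri; CLASS=ne


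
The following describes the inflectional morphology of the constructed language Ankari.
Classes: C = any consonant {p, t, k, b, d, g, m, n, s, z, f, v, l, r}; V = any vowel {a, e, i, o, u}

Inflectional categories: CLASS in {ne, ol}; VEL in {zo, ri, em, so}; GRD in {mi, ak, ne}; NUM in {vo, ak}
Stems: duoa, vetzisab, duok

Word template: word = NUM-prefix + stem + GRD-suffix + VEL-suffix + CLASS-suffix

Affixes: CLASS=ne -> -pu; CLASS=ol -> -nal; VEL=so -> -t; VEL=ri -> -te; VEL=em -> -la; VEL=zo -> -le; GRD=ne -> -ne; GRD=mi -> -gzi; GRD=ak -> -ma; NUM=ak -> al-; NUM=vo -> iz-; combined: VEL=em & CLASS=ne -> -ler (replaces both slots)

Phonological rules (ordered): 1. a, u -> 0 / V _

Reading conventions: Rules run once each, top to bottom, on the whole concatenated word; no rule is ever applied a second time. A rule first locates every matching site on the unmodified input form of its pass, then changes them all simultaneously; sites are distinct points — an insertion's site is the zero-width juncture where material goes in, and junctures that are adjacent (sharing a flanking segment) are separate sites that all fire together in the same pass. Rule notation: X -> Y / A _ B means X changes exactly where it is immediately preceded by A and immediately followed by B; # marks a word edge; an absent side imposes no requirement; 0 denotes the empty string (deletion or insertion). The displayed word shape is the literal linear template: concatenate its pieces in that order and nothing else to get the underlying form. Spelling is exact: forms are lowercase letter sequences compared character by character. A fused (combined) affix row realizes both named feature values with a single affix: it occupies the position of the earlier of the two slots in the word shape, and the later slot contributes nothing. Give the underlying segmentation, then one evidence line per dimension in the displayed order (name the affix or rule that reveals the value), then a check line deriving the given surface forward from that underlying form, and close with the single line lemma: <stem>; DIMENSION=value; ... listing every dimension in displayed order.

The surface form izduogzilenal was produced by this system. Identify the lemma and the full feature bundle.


underlying: iz-duoa-gzi-le-nal
CLASS=ol - signalled by the affix -nal
VEL=zo - signalled by the affix -le
GRD=mi - signalled by the affix -gzi
NUM=vo - signalled by the affix iz-
check: izduoagzilenal -> izduogzilenal
lemma: duoa; CLASS=ol; VEL=zo; GRD=mi; NUM=vo


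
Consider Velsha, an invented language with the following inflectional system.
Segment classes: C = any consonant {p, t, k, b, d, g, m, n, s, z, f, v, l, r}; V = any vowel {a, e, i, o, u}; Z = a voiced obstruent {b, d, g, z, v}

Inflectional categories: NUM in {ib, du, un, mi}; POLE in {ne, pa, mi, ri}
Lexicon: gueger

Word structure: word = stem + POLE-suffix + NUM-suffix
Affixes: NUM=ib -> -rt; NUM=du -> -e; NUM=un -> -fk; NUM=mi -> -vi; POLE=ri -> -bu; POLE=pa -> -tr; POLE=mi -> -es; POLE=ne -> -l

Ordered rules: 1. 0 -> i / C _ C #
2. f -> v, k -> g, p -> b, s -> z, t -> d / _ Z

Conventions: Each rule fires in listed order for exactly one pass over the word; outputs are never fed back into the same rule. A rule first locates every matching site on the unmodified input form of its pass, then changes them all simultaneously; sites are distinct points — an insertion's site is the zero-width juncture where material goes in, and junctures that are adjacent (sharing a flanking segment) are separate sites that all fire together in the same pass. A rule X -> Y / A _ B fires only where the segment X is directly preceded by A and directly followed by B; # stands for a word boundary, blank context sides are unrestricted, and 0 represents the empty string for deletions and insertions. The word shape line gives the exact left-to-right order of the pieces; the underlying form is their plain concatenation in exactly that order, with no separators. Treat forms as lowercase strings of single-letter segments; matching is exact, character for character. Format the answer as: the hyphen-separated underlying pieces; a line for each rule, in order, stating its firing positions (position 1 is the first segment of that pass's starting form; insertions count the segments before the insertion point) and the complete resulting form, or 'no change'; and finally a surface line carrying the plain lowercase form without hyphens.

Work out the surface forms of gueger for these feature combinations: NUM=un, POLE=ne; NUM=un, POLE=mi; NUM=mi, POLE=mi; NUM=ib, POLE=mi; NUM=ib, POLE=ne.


cell NUM=un, POLE=ne:
underlying: gueger-l-fk
1. 0 -> i / C _ C #: inserts after position(s) 8: guegerlfik
2. f -> v, k -> g, p -> b, s -> z, t -> d / _ Z: no change
surface: guegerlfik

cell NUM=un, POLE=mi:
underlying: gueger-es-fk
1. 0 -> i / C _ C #: inserts after position(s) 9: guegeresfik
2. f -> v, k -> g, p -> b, s -> z, t -> d / _ Z: no change
surface: guegeresfik

cell NUM=mi, POLE=mi:
underlying: gueger-es-vi
1. 0 -> i / C _ C #: no change
2. f -> v, k -> g, p -> b, s -> z, t -> d / _ Z: fires at position(s) 8: guegerezvi
surface: guegerezvi

cell NUM=ib, POLE=mi:
underlying: gueger-es-rt
1. 0 -> i / C _ C #: inserts after position(s) 9: guegeresrit
2. f -> v, k -> g, p -> b, s -> z, t -> d / _ Z: no change
surface: guegeresrit

cell NUM=ib, POLE=ne:
underlying: gueger-l-rt
1. 0 -> i / C _ C #: inserts after position(s) 8: guegerlrit
2. f -> v, k -> g, p -> b, s -> z, t -> d / _ Z: no change
surface: guegerlrit


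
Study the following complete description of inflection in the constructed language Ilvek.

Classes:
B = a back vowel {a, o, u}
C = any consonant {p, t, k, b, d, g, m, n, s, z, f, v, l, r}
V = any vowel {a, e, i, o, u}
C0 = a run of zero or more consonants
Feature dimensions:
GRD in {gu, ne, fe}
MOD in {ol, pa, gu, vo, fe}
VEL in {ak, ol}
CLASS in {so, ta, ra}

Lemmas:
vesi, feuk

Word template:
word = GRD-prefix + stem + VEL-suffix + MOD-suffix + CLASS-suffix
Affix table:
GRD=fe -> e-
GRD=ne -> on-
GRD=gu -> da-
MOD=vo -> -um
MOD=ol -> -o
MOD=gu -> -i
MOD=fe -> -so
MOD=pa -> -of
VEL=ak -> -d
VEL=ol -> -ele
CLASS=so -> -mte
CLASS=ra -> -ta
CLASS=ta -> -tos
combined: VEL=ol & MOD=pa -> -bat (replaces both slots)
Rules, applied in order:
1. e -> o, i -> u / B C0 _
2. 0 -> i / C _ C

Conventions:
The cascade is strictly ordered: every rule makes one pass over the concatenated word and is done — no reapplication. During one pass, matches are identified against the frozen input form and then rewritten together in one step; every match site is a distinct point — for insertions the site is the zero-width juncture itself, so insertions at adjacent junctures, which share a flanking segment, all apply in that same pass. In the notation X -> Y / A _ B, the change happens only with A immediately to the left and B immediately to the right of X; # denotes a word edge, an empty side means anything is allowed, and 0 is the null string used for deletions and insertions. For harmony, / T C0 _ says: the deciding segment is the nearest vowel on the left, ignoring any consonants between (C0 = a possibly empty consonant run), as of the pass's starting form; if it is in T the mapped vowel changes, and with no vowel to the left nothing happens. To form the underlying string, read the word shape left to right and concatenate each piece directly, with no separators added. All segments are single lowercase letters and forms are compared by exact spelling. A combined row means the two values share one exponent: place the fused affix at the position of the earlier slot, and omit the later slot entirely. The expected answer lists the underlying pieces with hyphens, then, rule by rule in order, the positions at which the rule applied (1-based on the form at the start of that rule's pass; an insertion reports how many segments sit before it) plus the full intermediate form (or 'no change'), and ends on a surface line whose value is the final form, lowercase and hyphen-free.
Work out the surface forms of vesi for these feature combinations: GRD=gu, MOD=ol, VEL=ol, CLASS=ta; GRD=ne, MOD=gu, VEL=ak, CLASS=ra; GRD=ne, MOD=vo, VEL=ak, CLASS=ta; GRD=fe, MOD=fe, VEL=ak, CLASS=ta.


cell GRD=gu, MOD=ol, VEL=ol, CLASS=ta:
underlying: da-vesi-ele-o-tos
1. e -> o, i -> u / B C0 _: fires at position(s) 4: davosieleotos
2. 0 -> i / C _ C: no change
surface: davosieleotos

cell GRD=ne, MOD=gu, VEL=ak, CLASS=ra:
underlying: on-vesi-d-i-ta
1. e -> o, i -> u / B C0 _: fires at position(s) 4: onvosidita
2. 0 -> i / C _ C: inserts after position(s) 2: onivosidita
surface: onivosidita

cell GRD=ne, MOD=vo, VEL=ak, CLASS=ta:
underlying: on-vesi-d-um-tos
1. e -> o, i -> u / B C0 _: fires at position(s) 4: onvosidumtos
2. 0 -> i / C _ C: inserts after position(s) 2, 9: onivosidumitos
surface: onivosidumitos

cell GRD=fe, MOD=fe, VEL=ak, CLASS=ta:
underlying: e-vesi-d-so-tos
1. e -> o, i -> u / B C0 _: no change
2. 0 -> i / C _ C: inserts after position(s) 6: evesidisotos
surface: evesidisotos


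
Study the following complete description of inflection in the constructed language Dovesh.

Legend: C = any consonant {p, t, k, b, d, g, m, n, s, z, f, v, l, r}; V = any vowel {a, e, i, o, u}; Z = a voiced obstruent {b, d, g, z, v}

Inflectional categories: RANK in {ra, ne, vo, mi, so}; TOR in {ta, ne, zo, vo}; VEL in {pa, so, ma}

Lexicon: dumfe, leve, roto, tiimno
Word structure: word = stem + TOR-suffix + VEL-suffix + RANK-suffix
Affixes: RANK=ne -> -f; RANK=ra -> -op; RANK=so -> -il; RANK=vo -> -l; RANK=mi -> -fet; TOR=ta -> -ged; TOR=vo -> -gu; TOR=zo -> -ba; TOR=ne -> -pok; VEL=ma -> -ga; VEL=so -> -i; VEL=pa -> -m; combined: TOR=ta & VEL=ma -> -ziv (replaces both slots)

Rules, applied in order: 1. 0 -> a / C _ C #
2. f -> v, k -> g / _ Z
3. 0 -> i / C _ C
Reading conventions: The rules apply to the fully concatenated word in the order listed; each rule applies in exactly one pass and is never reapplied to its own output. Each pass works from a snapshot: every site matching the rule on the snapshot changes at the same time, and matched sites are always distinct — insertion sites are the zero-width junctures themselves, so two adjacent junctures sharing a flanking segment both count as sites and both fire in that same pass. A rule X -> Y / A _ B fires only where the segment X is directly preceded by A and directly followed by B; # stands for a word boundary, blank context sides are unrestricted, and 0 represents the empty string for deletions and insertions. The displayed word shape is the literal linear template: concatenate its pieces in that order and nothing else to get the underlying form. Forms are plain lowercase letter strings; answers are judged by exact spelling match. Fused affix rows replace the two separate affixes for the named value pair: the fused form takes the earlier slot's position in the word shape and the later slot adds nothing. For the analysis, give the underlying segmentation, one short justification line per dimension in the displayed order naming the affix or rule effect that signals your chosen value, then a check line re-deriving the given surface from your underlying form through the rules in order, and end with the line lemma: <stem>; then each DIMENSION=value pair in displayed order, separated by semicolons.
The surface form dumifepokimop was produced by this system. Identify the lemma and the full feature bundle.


underlying: dumfe-pok-m-op
RANK=ra - signalled by the affix -op
TOR=ne - signalled by the affix -pok
VEL=pa - signalled by the affix -m
check: dumfepokmop -> dumfepokmop -> dumfepokmop -> dumifepokimop
lemma: dumfe; RANK=ra; TOR=ne; VEL=pa


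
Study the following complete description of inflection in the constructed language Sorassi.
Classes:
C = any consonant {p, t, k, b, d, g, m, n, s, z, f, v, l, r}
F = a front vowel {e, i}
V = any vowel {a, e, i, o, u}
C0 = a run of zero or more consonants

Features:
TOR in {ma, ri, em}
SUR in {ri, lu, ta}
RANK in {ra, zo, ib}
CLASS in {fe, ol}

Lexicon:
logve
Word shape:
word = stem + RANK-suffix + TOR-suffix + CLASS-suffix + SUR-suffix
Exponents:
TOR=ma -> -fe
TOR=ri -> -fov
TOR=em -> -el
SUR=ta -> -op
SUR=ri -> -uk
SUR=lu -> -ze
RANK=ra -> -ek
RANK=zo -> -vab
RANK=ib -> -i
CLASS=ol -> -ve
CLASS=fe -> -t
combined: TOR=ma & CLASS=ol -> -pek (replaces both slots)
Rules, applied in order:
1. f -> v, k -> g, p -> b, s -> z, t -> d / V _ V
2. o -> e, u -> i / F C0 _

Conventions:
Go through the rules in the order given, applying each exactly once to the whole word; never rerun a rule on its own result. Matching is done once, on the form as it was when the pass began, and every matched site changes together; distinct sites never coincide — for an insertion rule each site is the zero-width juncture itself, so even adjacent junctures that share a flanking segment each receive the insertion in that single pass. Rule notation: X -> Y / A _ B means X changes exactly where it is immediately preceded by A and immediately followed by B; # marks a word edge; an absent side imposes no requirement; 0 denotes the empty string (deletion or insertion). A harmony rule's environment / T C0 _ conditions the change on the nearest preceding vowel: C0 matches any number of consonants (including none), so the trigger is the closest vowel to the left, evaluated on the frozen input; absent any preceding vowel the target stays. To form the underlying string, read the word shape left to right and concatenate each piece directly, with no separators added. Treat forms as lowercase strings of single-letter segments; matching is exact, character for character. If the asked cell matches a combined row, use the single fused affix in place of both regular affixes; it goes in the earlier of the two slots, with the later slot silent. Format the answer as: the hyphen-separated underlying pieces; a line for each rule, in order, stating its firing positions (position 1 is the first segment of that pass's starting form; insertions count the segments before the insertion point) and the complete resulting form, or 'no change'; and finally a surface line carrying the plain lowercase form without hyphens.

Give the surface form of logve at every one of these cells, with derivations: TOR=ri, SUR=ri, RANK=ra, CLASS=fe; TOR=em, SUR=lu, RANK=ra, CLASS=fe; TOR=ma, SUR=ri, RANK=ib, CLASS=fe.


cell TOR=ri, SUR=ri, RANK=ra, CLASS=fe:
underlying: logve-ek-fov-t-uk
1. f -> v, k -> g, p -> b, s -> z, t -> d / V _ V: no change
2. o -> e, u -> i / F C0 _: fires at position(s) 9: logveekfevtuk
surface: logveekfevtuk

cell TOR=em, SUR=lu, RANK=ra, CLASS=fe:
underlying: logve-ek-el-t-ze
1. f -> v, k -> g, p -> b, s -> z, t -> d / V _ V: fires at position(s) 7: logveegeltze
2. o -> e, u -> i / F C0 _: no change
surface: logveegeltze

cell TOR=ma, SUR=ri, RANK=ib, CLASS=fe:
underlying: logve-i-fe-t-uk
1. f -> v, k -> g, p -> b, s -> z, t -> d / V _ V: fires at position(s) 7, 9: logveiveduk
2. o -> e, u -> i / F C0 _: fires at position(s) 10: logveivedik
surface: logveivedik


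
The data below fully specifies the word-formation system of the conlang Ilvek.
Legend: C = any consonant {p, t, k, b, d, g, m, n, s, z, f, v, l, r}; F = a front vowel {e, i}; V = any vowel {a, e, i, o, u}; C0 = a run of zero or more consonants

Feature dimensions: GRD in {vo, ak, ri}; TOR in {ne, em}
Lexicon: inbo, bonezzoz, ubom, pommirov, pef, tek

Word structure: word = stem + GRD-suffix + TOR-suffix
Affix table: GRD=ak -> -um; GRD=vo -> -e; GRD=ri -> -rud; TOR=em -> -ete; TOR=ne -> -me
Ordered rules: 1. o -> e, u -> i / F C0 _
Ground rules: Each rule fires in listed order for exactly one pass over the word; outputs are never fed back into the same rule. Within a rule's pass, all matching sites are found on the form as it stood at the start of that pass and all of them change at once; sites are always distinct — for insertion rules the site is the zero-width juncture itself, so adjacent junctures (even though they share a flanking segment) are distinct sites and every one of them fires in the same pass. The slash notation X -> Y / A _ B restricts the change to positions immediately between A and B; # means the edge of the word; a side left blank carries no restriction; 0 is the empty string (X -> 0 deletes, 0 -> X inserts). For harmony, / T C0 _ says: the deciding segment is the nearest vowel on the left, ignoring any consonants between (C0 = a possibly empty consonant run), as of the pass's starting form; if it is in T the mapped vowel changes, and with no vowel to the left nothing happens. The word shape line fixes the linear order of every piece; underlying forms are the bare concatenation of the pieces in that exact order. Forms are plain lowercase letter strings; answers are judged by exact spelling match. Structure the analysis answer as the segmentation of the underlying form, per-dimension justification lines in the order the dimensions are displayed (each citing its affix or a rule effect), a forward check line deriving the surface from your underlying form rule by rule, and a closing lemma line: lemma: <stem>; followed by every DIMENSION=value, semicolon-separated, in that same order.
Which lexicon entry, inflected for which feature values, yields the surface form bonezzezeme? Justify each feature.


underlying: bonezzoz-e-me
GRD=vo - signalled by the affix -e
TOR=ne - signalled by the affix -me
check: bonezzozeme -> bonezzezeme
lemma: bonezzoz; GRD=vo; TOR=ne


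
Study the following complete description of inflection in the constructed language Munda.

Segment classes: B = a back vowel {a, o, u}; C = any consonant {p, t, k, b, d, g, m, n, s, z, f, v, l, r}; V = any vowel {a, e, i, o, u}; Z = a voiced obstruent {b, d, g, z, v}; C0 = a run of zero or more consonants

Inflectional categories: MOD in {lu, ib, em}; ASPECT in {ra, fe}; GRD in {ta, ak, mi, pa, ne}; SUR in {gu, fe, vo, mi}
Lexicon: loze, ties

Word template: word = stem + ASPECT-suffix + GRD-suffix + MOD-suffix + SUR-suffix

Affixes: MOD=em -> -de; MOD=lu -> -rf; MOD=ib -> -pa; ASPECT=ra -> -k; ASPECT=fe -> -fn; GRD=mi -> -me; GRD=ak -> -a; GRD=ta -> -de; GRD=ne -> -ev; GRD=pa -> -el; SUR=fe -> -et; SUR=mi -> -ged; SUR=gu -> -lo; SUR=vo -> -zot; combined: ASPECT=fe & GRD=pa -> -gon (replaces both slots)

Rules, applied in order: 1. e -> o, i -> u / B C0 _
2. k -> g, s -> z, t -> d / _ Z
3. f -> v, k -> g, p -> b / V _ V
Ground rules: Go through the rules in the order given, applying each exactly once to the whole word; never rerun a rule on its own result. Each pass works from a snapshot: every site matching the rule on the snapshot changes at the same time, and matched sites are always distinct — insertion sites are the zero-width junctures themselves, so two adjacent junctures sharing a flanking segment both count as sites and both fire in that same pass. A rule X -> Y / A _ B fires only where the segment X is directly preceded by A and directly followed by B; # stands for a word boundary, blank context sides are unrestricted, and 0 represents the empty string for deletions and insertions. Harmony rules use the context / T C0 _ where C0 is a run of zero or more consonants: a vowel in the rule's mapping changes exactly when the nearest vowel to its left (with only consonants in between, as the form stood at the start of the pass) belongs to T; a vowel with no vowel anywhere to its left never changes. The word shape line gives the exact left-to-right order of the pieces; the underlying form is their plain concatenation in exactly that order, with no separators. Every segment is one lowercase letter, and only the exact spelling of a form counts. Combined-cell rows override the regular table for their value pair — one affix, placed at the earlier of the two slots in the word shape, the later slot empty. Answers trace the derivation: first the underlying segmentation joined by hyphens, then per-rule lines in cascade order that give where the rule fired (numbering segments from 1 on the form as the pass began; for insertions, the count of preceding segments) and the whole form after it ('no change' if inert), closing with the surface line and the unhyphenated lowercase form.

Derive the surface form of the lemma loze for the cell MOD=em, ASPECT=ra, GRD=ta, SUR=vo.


underlying: loze-k-de-de-zot
1. e -> o, i -> u / B C0 _: fires at position(s) 4: lozokdedezot
2. k -> g, s -> z, t -> d / _ Z: fires at position(s) 5: lozogdedezot
3. f -> v, k -> g, p -> b / V _ V: no change
surface: lozogdedezot
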